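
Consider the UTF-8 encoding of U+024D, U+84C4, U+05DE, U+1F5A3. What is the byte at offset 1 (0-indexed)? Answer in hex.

0x8D

U+024D → 2-byte form C9 8D at offsets 0–1.
Offset 1 falls in char 1's range; it's byte 2 of C9 8D = 0x8D.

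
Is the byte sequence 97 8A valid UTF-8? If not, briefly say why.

Byte 0x97 = 10010111 has the form 10xxxxxx — a continuation byte — but there is no preceding leading byte.

invalid (continuation byte with no leading byte)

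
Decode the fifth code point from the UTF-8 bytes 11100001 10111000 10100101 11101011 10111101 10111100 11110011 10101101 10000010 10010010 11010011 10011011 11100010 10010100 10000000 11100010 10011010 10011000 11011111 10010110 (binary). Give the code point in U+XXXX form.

U+2500

Offset 0: leading byte 0xE1 = 11100001 → 3-byte char #1 = E1 B8 A5.
Offset 3: leading byte 0xEB = 11101011 → 3-byte char #2 = EB BD BC.
Offset 6: leading byte 0xF3 = 11110011 → 4-byte char #3 = F3 AD 82 92.
Offset 10: leading byte 0xD3 = 11010011 → 2-byte char #4 = D3 9B.
Offset 12: leading byte 0xE2 = 11100010 → 3-byte char #5 = E2 94 80.
Leading byte 0xE2 = 11100010 matches 1110xxxx → 3-byte sequence.
Byte 1: 0xE2 = 11100010, payload 0010 (4 bits).
Byte 2: 0x94 = 10010100 (10xxxxxx ✓), payload 010100.
Byte 3: 0x80 = 10000000 (10xxxxxx ✓), payload 000000.
Concatenate: 0010010100000000 = 0x2500 (16 bits → U+2500).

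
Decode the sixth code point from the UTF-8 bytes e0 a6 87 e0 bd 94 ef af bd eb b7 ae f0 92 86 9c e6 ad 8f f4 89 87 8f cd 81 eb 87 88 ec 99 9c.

U+6B4F

Offset 0: leading byte 0xE0 = 11100000 → 3-byte char #1 = E0 A6 87.
Offset 3: leading byte 0xE0 = 11100000 → 3-byte char #2 = E0 BD 94.
Offset 6: leading byte 0xEF = 11101111 → 3-byte char #3 = EF AF BD.
Offset 9: leading byte 0xEB = 11101011 → 3-byte char #4 = EB B7 AE.
Offset 12: leading byte 0xF0 = 11110000 → 4-byte char #5 = F0 92 86 9C.
Offset 16: leading byte 0xE6 = 11100110 → 3-byte char #6 = E6 AD 8F.
Leading byte 0xE6 = 11100110 matches 1110xxxx → 3-byte sequence.
Byte 1: 0xE6 = 11100110, payload 0110 (4 bits).
Byte 2: 0xAD = 10101101 (10xxxxxx ✓), payload 101101.
Byte 3: 0x8F = 10001111 (10xxxxxx ✓), payload 001111.
Concatenate: 0110101101001111 = 0x6B4F (16 bits → U+6B4F).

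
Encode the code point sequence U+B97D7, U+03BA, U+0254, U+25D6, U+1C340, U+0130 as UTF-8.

U+B97D7: 4-byte form → F2 B9 9F 97.
U+03BA: 2-byte form → CE BA.
U+0254: 2-byte form → C9 94.
U+25D6: 3-byte form → E2 97 96.
U+1C340: 4-byte form → F0 9C 8D 80.
U+0130: 2-byte form → C4 B0.
Concatenated (17 bytes): F2 B9 9F 97 CE BA C9 94 E2 97 96 F0 9C 8D 80 C4 B0.

F2 B9 9F 97 CE BA C9 94 E2 97 96 F0 9C 8D 80 C4 B0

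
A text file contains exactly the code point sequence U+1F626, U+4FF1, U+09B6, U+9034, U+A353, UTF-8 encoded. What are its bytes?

F0 9F 98 A6 E4 BF B1 E0 A6 B6 E9 80 B4 EA 8D 93

U+1F626: 4-byte form → F0 9F 98 A6.
U+4FF1: 3-byte form → E4 BF B1.
U+09B6: 3-byte form → E0 A6 B6.
U+9034: 3-byte form → E9 80 B4.
U+A353: 3-byte form → EA 8D 93.
Concatenated (16 bytes): F0 9F 98 A6 E4 BF B1 E0 A6 B6 E9 80 B4 EA 8D 93.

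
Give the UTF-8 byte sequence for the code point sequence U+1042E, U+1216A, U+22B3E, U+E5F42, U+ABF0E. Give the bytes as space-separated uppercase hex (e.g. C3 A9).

U+1042E: 4-byte form → F0 90 90 AE.
U+1216A: 4-byte form → F0 92 85 AA.
U+22B3E: 4-byte form → F0 A2 AC BE.
U+E5F42: 4-byte form → F3 A5 BD 82.
U+ABF0E: 4-byte form → F2 AB BC 8E.
Concatenated (20 bytes): F0 90 90 AE F0 92 85 AA F0 A2 AC BE F3 A5 BD 82 F2 AB BC 8E.

F0 90 90 AE F0 92 85 AA F0 A2 AC BE F3 A5 BD 82 F2 AB BC 8E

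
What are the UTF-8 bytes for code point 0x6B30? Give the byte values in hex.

U+6B30 = 0x6B30 = 27440 decimal. In range U+0800–U+FFFF → 3-byte form: 1110xxxx 10xxxxxx 10xxxxxx.
Binary (16 bits): 0110101100110000.
Split 4+6+6: 0110 | 101100 | 110000.
Byte 1: 11100110 = 0xE6.
Byte 2: 10101100 = 0xAC.
Byte 3: 10110000 = 0xB0.

E6 AC B0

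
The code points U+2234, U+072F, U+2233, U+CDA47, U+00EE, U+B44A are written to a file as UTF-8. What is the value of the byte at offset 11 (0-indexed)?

0x87

U+2234 → 3-byte form E2 88 B4 at offsets 0–2.
U+072F → 2-byte form DC AF at offsets 3–4.
U+2233 → 3-byte form E2 88 B3 at offsets 5–7.
U+CDA47 → 4-byte form F3 8D A9 87 at offsets 8–11.
Offset 11 falls in char 4's range; it's byte 4 of F3 8D A9 87 = 0x87.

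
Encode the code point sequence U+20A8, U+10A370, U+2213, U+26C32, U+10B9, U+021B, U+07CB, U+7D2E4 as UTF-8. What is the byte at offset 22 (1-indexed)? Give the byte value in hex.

1-indexed offset 22 is 0-indexed offset 21.
U+20A8 → 3-byte form E2 82 A8 at offsets 0–2.
U+10A370 → 4-byte form F4 8A 8D B0 at offsets 3–6.
U+2213 → 3-byte form E2 88 93 at offsets 7–9.
U+26C32 → 4-byte form F0 A6 B0 B2 at offsets 10–13.
U+10B9 → 3-byte form E1 82 B9 at offsets 14–16.
U+021B → 2-byte form C8 9B at offsets 17–18.
U+07CB → 2-byte form DF 8B at offsets 19–20.
U+7D2E4 → 4-byte form F1 BD 8B A4 at offsets 21–24.
Offset 21 falls in char 8's range; it's byte 1 of F1 BD 8B A4 = 0xF1.

0xF1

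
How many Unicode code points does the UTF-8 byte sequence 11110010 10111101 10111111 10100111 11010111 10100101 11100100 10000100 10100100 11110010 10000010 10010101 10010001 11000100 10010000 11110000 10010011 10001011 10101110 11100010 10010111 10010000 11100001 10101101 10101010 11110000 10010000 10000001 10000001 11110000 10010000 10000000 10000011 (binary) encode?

10

Byte at offset 0: 0xF2 = 11110010 → 4-byte char (#1). Advance 4.
Byte at offset 4: 0xD7 = 11010111 → 2-byte char (#2). Advance 2.
Byte at offset 6: 0xE4 = 11100100 → 3-byte char (#3). Advance 3.
Byte at offset 9: 0xF2 = 11110010 → 4-byte char (#4). Advance 4.
Byte at offset 13: 0xC4 = 11000100 → 2-byte char (#5). Advance 2.
Byte at offset 15: 0xF0 = 11110000 → 4-byte char (#6). Advance 4.
Byte at offset 19: 0xE2 = 11100010 → 3-byte char (#7). Advance 3.
Byte at offset 22: 0xE1 = 11100001 → 3-byte char (#8). Advance 3.
Byte at offset 25: 0xF0 = 11110000 → 4-byte char (#9). Advance 4.
Byte at offset 29: 0xF0 = 11110000 → 4-byte char (#10). Advance 4.
Reached end at offset 33 after 10 code points.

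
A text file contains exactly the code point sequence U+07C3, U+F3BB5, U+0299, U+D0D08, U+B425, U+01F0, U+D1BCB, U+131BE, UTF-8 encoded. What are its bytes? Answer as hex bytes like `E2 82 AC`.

DF 83 F3 B3 AE B5 CA 99 F3 90 B4 88 EB 90 A5 C7 B0 F3 91 AF 8B F0 93 86 BE

U+07C3: 2-byte form → DF 83.
U+F3BB5: 4-byte form → F3 B3 AE B5.
U+0299: 2-byte form → CA 99.
U+D0D08: 4-byte form → F3 90 B4 88.
U+B425: 3-byte form → EB 90 A5.
U+01F0: 2-byte form → C7 B0.
U+D1BCB: 4-byte form → F3 91 AF 8B.
U+131BE: 4-byte form → F0 93 86 BE.
Concatenated (25 bytes): DF 83 F3 B3 AE B5 CA 99 F3 90 B4 88 EB 90 A5 C7 B0 F3 91 AF 8B F0 93 86 BE.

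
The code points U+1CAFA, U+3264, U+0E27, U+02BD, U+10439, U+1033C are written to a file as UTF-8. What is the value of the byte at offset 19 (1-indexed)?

0x8C

1-indexed offset 19 is 0-indexed offset 18.
U+1CAFA → 4-byte form F0 9C AB BA at offsets 0–3.
U+3264 → 3-byte form E3 89 A4 at offsets 4–6.
U+0E27 → 3-byte form E0 B8 A7 at offsets 7–9.
U+02BD → 2-byte form CA BD at offsets 10–11.
U+10439 → 4-byte form F0 90 90 B9 at offsets 12–15.
U+1033C → 4-byte form F0 90 8C BC at offsets 16–19.
Offset 18 falls in char 6's range; it's byte 3 of F0 90 8C BC = 0x8C.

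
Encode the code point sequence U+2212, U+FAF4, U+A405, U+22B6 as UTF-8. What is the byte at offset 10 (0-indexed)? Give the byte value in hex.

U+2212 → 3-byte form E2 88 92 at offsets 0–2.
U+FAF4 → 3-byte form EF AB B4 at offsets 3–5.
U+A405 → 3-byte form EA 90 85 at offsets 6–8.
U+22B6 → 3-byte form E2 8A B6 at offsets 9–11.
Offset 10 falls in char 4's range; it's byte 2 of E2 8A B6 = 0x8A.

0x8A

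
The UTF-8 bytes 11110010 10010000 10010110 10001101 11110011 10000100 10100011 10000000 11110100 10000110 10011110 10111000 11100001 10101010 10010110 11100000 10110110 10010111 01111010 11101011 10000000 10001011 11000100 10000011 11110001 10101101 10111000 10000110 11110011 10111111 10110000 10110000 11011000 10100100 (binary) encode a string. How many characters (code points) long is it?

11

Byte at offset 0: 0xF2 = 11110010 → 4-byte char (#1). Advance 4.
Byte at offset 4: 0xF3 = 11110011 → 4-byte char (#2). Advance 4.
Byte at offset 8: 0xF4 = 11110100 → 4-byte char (#3). Advance 4.
Byte at offset 12: 0xE1 = 11100001 → 3-byte char (#4). Advance 3.
Byte at offset 15: 0xE0 = 11100000 → 3-byte char (#5). Advance 3.
Byte at offset 18: 0x7A = 01111010 → 1-byte char (#6). Advance 1.
Byte at offset 19: 0xEB = 11101011 → 3-byte char (#7). Advance 3.
Byte at offset 22: 0xC4 = 11000100 → 2-byte char (#8). Advance 2.
Byte at offset 24: 0xF1 = 11110001 → 4-byte char (#9). Advance 4.
Byte at offset 28: 0xF3 = 11110011 → 4-byte char (#10). Advance 4.
Byte at offset 32: 0xD8 = 11011000 → 2-byte char (#11). Advance 2.
Reached end at offset 34 after 11 code points.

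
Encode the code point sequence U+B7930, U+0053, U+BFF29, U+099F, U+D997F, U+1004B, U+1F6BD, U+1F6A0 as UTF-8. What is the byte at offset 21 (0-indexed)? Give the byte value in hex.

0x9F

U+B7930 → 4-byte form F2 B7 A4 B0 at offsets 0–3.
U+0053 → 1-byte form 53 at offsets 4–4.
U+BFF29 → 4-byte form F2 BF BC A9 at offsets 5–8.
U+099F → 3-byte form E0 A6 9F at offsets 9–11.
U+D997F → 4-byte form F3 99 A5 BF at offsets 12–15.
U+1004B → 4-byte form F0 90 81 8B at offsets 16–19.
U+1F6BD → 4-byte form F0 9F 9A BD at offsets 20–23.
Offset 21 falls in char 7's range; it's byte 2 of F0 9F 9A BD = 0x9F.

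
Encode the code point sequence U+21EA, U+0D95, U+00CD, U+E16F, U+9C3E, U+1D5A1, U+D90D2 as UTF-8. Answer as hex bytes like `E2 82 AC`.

E2 87 AA E0 B6 95 C3 8D EE 85 AF E9 B0 BE F0 9D 96 A1 F3 99 83 92

U+21EA: 3-byte form → E2 87 AA.
U+0D95: 3-byte form → E0 B6 95.
U+00CD: 2-byte form → C3 8D.
U+E16F: 3-byte form → EE 85 AF.
U+9C3E: 3-byte form → E9 B0 BE.
U+1D5A1: 4-byte form → F0 9D 96 A1.
U+D90D2: 4-byte form → F3 99 83 92.
Concatenated (22 bytes): E2 87 AA E0 B6 95 C3 8D EE 85 AF E9 B0 BE F0 9D 96 A1 F3 99 83 92.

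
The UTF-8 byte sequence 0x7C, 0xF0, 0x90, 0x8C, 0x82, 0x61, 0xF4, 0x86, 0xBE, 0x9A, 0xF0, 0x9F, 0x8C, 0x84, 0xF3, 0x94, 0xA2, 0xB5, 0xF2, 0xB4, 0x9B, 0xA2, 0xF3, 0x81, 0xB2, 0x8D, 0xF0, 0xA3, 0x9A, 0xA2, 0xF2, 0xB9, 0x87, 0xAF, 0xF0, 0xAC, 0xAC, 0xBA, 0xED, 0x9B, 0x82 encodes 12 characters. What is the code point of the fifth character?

Offset 0: leading byte 0x7C = 01111100 → 1-byte char #1 = 7C.
Offset 1: leading byte 0xF0 = 11110000 → 4-byte char #2 = F0 90 8C 82.
Offset 5: leading byte 0x61 = 01100001 → 1-byte char #3 = 61.
Offset 6: leading byte 0xF4 = 11110100 → 4-byte char #4 = F4 86 BE 9A.
Offset 10: leading byte 0xF0 = 11110000 → 4-byte char #5 = F0 9F 8C 84.
Leading byte 0xF0 = 11110000 matches 11110xxx → 4-byte sequence.
Byte 1: 0xF0 = 11110000, payload 000 (3 bits).
Byte 2: 0x9F = 10011111 (10xxxxxx ✓), payload 011111.
Byte 3: 0x8C = 10001100 (10xxxxxx ✓), payload 001100.
Byte 4: 0x84 = 10000100 (10xxxxxx ✓), payload 000100.
Concatenate: 000011111001100000100 = 0x1F304 (21 bits → U+1F304).

U+1F304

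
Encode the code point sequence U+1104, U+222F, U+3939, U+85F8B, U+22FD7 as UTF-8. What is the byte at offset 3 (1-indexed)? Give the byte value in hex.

0x84

1-indexed offset 3 is 0-indexed offset 2.
U+1104 → 3-byte form E1 84 84 at offsets 0–2.
Offset 2 falls in char 1's range; it's byte 3 of E1 84 84 = 0x84.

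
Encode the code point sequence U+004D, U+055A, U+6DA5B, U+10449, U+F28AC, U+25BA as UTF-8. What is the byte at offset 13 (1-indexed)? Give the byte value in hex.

0xB2

1-indexed offset 13 is 0-indexed offset 12.
U+004D → 1-byte form 4D at offsets 0–0.
U+055A → 2-byte form D5 9A at offsets 1–2.
U+6DA5B → 4-byte form F1 AD A9 9B at offsets 3–6.
U+10449 → 4-byte form F0 90 91 89 at offsets 7–10.
U+F28AC → 4-byte form F3 B2 A2 AC at offsets 11–14.
Offset 12 falls in char 5's range; it's byte 2 of F3 B2 A2 AC = 0xB2.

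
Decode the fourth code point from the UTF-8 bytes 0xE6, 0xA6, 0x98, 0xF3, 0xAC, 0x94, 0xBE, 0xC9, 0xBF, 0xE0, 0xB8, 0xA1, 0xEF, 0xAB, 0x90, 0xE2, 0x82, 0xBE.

U+0E21

Offset 0: leading byte 0xE6 = 11100110 → 3-byte char #1 = E6 A6 98.
Offset 3: leading byte 0xF3 = 11110011 → 4-byte char #2 = F3 AC 94 BE.
Offset 7: leading byte 0xC9 = 11001001 → 2-byte char #3 = C9 BF.
Offset 9: leading byte 0xE0 = 11100000 → 3-byte char #4 = E0 B8 A1.
Leading byte 0xE0 = 11100000 matches 1110xxxx → 3-byte sequence.
Byte 1: 0xE0 = 11100000, payload 0000 (4 bits).
Byte 2: 0xB8 = 10111000 (10xxxxxx ✓), payload 111000.
Byte 3: 0xA1 = 10100001 (10xxxxxx ✓), payload 100001.
Concatenate: 0000111000100001 = 0xE21 (16 bits → U+0E21).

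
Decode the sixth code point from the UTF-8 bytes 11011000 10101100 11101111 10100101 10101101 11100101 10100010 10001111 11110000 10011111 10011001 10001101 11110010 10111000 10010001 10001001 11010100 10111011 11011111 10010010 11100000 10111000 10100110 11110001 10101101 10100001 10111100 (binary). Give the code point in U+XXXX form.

Offset 0: leading byte 0xD8 = 11011000 → 2-byte char #1 = D8 AC.
Offset 2: leading byte 0xEF = 11101111 → 3-byte char #2 = EF A5 AD.
Offset 5: leading byte 0xE5 = 11100101 → 3-byte char #3 = E5 A2 8F.
Offset 8: leading byte 0xF0 = 11110000 → 4-byte char #4 = F0 9F 99 8D.
Offset 12: leading byte 0xF2 = 11110010 → 4-byte char #5 = F2 B8 91 89.
Offset 16: leading byte 0xD4 = 11010100 → 2-byte char #6 = D4 BB.
Leading byte 0xD4 = 11010100 matches 110xxxxx → 2-byte sequence.
Byte 1: 0xD4 = 11010100, payload 10100 (5 bits).
Byte 2: 0xBB = 10111011 (10xxxxxx ✓), payload 111011.
Concatenate: 10100111011 = 0x53B (11 bits → U+053B).

U+053B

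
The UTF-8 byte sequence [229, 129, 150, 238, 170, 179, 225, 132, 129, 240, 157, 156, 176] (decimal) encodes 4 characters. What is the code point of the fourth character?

Offset 0: leading byte 0xE5 = 11100101 → 3-byte char #1 = E5 81 96.
Offset 3: leading byte 0xEE = 11101110 → 3-byte char #2 = EE AA B3.
Offset 6: leading byte 0xE1 = 11100001 → 3-byte char #3 = E1 84 81.
Offset 9: leading byte 0xF0 = 11110000 → 4-byte char #4 = F0 9D 9C B0.
Leading byte 0xF0 = 11110000 matches 11110xxx → 4-byte sequence.
Byte 1: 0xF0 = 11110000, payload 000 (3 bits).
Byte 2: 0x9D = 10011101 (10xxxxxx ✓), payload 011101.
Byte 3: 0x9C = 10011100 (10xxxxxx ✓), payload 011100.
Byte 4: 0xB0 = 10110000 (10xxxxxx ✓), payload 110000.
Concatenate: 000011101011100110000 = 0x1D730 (21 bits → U+1D730).

U+1D730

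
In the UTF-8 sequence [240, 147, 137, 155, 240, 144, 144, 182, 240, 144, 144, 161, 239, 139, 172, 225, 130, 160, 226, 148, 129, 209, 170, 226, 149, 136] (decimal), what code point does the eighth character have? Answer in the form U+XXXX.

U+2548

Offset 0: leading byte 0xF0 = 11110000 → 4-byte char #1 = F0 93 89 9B.
Offset 4: leading byte 0xF0 = 11110000 → 4-byte char #2 = F0 90 90 B6.
Offset 8: leading byte 0xF0 = 11110000 → 4-byte char #3 = F0 90 90 A1.
Offset 12: leading byte 0xEF = 11101111 → 3-byte char #4 = EF 8B AC.
Offset 15: leading byte 0xE1 = 11100001 → 3-byte char #5 = E1 82 A0.
Offset 18: leading byte 0xE2 = 11100010 → 3-byte char #6 = E2 94 81.
Offset 21: leading byte 0xD1 = 11010001 → 2-byte char #7 = D1 AA.
Offset 23: leading byte 0xE2 = 11100010 → 3-byte char #8 = E2 95 88.
Leading byte 0xE2 = 11100010 matches 1110xxxx → 3-byte sequence.
Byte 1: 0xE2 = 11100010, payload 0010 (4 bits).
Byte 2: 0x95 = 10010101 (10xxxxxx ✓), payload 010101.
Byte 3: 0x88 = 10001000 (10xxxxxx ✓), payload 001000.
Concatenate: 0010010101001000 = 0x2548 (16 bits → U+2548).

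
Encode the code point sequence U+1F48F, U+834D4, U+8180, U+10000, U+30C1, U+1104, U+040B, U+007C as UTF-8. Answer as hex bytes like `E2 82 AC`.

F0 9F 92 8F F2 83 93 94 E8 86 80 F0 90 80 80 E3 83 81 E1 84 84 D0 8B 7C

U+1F48F: 4-byte form → F0 9F 92 8F.
U+834D4: 4-byte form → F2 83 93 94.
U+8180: 3-byte form → E8 86 80.
U+10000: 4-byte form → F0 90 80 80.
U+30C1: 3-byte form → E3 83 81.
U+1104: 3-byte form → E1 84 84.
U+040B: 2-byte form → D0 8B.
U+007C: 1-byte form → 7C.
Concatenated (24 bytes): F0 9F 92 8F F2 83 93 94 E8 86 80 F0 90 80 80 E3 83 81 E1 84 84 D0 8B 7C.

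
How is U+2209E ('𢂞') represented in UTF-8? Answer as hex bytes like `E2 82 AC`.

F0 A2 82 9E

U+2209E = 0x2209E = 139422 decimal. In range U+10000–U+10FFFF → 4-byte form: 11110xxx 10xxxxxx 10xxxxxx 10xxxxxx.
Binary (21 bits): 000100010000010011110.
Split 3+6+6+6: 000 | 100010 | 000010 | 011110.
Byte 1: 11110000 = 0xF0.
Byte 2: 10100010 = 0xA2.
Byte 3: 10000010 = 0x82.
Byte 4: 10011110 = 0x9E.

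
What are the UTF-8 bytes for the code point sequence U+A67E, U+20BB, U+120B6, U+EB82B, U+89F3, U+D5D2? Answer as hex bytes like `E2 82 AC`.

EA 99 BE E2 82 BB F0 92 82 B6 F3 AB A0 AB E8 A7 B3 ED 97 92

U+A67E: 3-byte form → EA 99 BE.
U+20BB: 3-byte form → E2 82 BB.
U+120B6: 4-byte form → F0 92 82 B6.
U+EB82B: 4-byte form → F3 AB A0 AB.
U+89F3: 3-byte form → E8 A7 B3.
U+D5D2: 3-byte form → ED 97 92.
Concatenated (20 bytes): EA 99 BE E2 82 BB F0 92 82 B6 F3 AB A0 AB E8 A7 B3 ED 97 92.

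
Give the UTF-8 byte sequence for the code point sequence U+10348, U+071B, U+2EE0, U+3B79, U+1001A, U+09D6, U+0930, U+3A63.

U+10348: 4-byte form → F0 90 8D 88.
U+071B: 2-byte form → DC 9B.
U+2EE0: 3-byte form → E2 BB A0.
U+3B79: 3-byte form → E3 AD B9.
U+1001A: 4-byte form → F0 90 80 9A.
U+09D6: 3-byte form → E0 A7 96.
U+0930: 3-byte form → E0 A4 B0.
U+3A63: 3-byte form → E3 A9 A3.
Concatenated (25 bytes): F0 90 8D 88 DC 9B E2 BB A0 E3 AD B9 F0 90 80 9A E0 A7 96 E0 A4 B0 E3 A9 A3.

F0 90 8D 88 DC 9B E2 BB A0 E3 AD B9 F0 90 80 9A E0 A7 96 E0 A4 B0 E3 A9 A3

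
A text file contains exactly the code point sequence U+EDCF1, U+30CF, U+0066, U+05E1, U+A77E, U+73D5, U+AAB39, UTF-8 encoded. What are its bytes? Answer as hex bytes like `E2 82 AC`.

U+EDCF1: 4-byte form → F3 AD B3 B1.
U+30CF: 3-byte form → E3 83 8F.
U+0066: 1-byte form → 66.
U+05E1: 2-byte form → D7 A1.
U+A77E: 3-byte form → EA 9D BE.
U+73D5: 3-byte form → E7 8F 95.
U+AAB39: 4-byte form → F2 AA AC B9.
Concatenated (20 bytes): F3 AD B3 B1 E3 83 8F 66 D7 A1 EA 9D BE E7 8F 95 F2 AA AC B9.

F3 AD B3 B1 E3 83 8F 66 D7 A1 EA 9D BE E7 8F 95 F2 AA AC B9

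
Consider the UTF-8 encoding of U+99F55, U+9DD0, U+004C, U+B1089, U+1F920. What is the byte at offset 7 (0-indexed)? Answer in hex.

U+99F55 → 4-byte form F2 99 BD 95 at offsets 0–3.
U+9DD0 → 3-byte form E9 B7 90 at offsets 4–6.
U+004C → 1-byte form 4C at offsets 7–7.
Offset 7 falls in char 3's range; it's byte 1 of 4C = 0x4C.

0x4C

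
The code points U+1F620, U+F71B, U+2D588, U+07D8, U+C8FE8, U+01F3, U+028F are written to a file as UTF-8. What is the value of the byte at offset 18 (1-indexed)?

1-indexed offset 18 is 0-indexed offset 17.
U+1F620 → 4-byte form F0 9F 98 A0 at offsets 0–3.
U+F71B → 3-byte form EF 9C 9B at offsets 4–6.
U+2D588 → 4-byte form F0 AD 96 88 at offsets 7–10.
U+07D8 → 2-byte form DF 98 at offsets 11–12.
U+C8FE8 → 4-byte form F3 88 BF A8 at offsets 13–16.
U+01F3 → 2-byte form C7 B3 at offsets 17–18.
Offset 17 falls in char 6's range; it's byte 1 of C7 B3 = 0xC7.

0xC7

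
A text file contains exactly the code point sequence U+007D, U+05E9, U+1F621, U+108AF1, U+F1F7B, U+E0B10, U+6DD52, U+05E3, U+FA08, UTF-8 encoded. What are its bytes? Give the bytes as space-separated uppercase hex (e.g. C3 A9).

7D D7 A9 F0 9F 98 A1 F4 88 AB B1 F3 B1 BD BB F3 A0 AC 90 F1 AD B5 92 D7 A3 EF A8 88

U+007D: 1-byte form → 7D.
U+05E9: 2-byte form → D7 A9.
U+1F621: 4-byte form → F0 9F 98 A1.
U+108AF1: 4-byte form → F4 88 AB B1.
U+F1F7B: 4-byte form → F3 B1 BD BB.
U+E0B10: 4-byte form → F3 A0 AC 90.
U+6DD52: 4-byte form → F1 AD B5 92.
U+05E3: 2-byte form → D7 A3.
U+FA08: 3-byte form → EF A8 88.
Concatenated (28 bytes): 7D D7 A9 F0 9F 98 A1 F4 88 AB B1 F3 B1 BD BB F3 A0 AC 90 F1 AD B5 92 D7 A3 EF A8 88.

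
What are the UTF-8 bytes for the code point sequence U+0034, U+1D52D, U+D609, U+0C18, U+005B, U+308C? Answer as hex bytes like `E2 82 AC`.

34 F0 9D 94 AD ED 98 89 E0 B0 98 5B E3 82 8C

U+0034: 1-byte form → 34.
U+1D52D: 4-byte form → F0 9D 94 AD.
U+D609: 3-byte form → ED 98 89.
U+0C18: 3-byte form → E0 B0 98.
U+005B: 1-byte form → 5B.
U+308C: 3-byte form → E3 82 8C.
Concatenated (15 bytes): 34 F0 9D 94 AD ED 98 89 E0 B0 98 5B E3 82 8C.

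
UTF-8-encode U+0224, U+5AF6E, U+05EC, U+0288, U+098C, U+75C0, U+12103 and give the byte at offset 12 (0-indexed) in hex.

U+0224 → 2-byte form C8 A4 at offsets 0–1.
U+5AF6E → 4-byte form F1 9A BD AE at offsets 2–5.
U+05EC → 2-byte form D7 AC at offsets 6–7.
U+0288 → 2-byte form CA 88 at offsets 8–9.
U+098C → 3-byte form E0 A6 8C at offsets 10–12.
Offset 12 falls in char 5's range; it's byte 3 of E0 A6 8C = 0x8C.

0x8C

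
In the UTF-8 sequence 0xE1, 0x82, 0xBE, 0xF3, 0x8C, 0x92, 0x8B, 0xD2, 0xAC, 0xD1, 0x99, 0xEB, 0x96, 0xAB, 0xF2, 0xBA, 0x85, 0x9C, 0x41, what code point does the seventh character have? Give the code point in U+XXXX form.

U+0041

Offset 0: leading byte 0xE1 = 11100001 → 3-byte char #1 = E1 82 BE.
Offset 3: leading byte 0xF3 = 11110011 → 4-byte char #2 = F3 8C 92 8B.
Offset 7: leading byte 0xD2 = 11010010 → 2-byte char #3 = D2 AC.
Offset 9: leading byte 0xD1 = 11010001 → 2-byte char #4 = D1 99.
Offset 11: leading byte 0xEB = 11101011 → 3-byte char #5 = EB 96 AB.
Offset 14: leading byte 0xF2 = 11110010 → 4-byte char #6 = F2 BA 85 9C.
Offset 18: leading byte 0x41 = 01000001 → 1-byte char #7 = 41.
Leading byte 0x41 = 01000001 matches 0xxxxxxx → 1-byte sequence.
Byte 1: 0x41 = 01000001, payload 1000001 (7 bits).
Concatenate: 1000001 = 0x41 (7 bits → U+0041).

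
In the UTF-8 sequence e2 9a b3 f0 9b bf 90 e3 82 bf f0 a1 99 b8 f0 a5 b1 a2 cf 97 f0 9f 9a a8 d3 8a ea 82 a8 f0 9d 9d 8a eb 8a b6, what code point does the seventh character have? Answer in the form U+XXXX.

U+1F6A8

Offset 0: leading byte 0xE2 = 11100010 → 3-byte char #1 = E2 9A B3.
Offset 3: leading byte 0xF0 = 11110000 → 4-byte char #2 = F0 9B BF 90.
Offset 7: leading byte 0xE3 = 11100011 → 3-byte char #3 = E3 82 BF.
Offset 10: leading byte 0xF0 = 11110000 → 4-byte char #4 = F0 A1 99 B8.
Offset 14: leading byte 0xF0 = 11110000 → 4-byte char #5 = F0 A5 B1 A2.
Offset 18: leading byte 0xCF = 11001111 → 2-byte char #6 = CF 97.
Offset 20: leading byte 0xF0 = 11110000 → 4-byte char #7 = F0 9F 9A A8.
Leading byte 0xF0 = 11110000 matches 11110xxx → 4-byte sequence.
Byte 1: 0xF0 = 11110000, payload 000 (3 bits).
Byte 2: 0x9F = 10011111 (10xxxxxx ✓), payload 011111.
Byte 3: 0x9A = 10011010 (10xxxxxx ✓), payload 011010.
Byte 4: 0xA8 = 10101000 (10xxxxxx ✓), payload 101000.
Concatenate: 000011111011010101000 = 0x1F6A8 (21 bits → U+1F6A8).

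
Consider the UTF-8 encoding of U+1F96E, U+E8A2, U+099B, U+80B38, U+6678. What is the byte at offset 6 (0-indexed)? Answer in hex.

0xA2

U+1F96E → 4-byte form F0 9F A5 AE at offsets 0–3.
U+E8A2 → 3-byte form EE A2 A2 at offsets 4–6.
Offset 6 falls in char 2's range; it's byte 3 of EE A2 A2 = 0xA2.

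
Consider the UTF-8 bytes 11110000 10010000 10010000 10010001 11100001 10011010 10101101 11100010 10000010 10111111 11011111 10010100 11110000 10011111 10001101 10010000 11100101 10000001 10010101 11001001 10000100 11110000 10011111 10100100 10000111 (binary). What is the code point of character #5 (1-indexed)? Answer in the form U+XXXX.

U+1F350

Offset 0: leading byte 0xF0 = 11110000 → 4-byte char #1 = F0 90 90 91.
Offset 4: leading byte 0xE1 = 11100001 → 3-byte char #2 = E1 9A AD.
Offset 7: leading byte 0xE2 = 11100010 → 3-byte char #3 = E2 82 BF.
Offset 10: leading byte 0xDF = 11011111 → 2-byte char #4 = DF 94.
Offset 12: leading byte 0xF0 = 11110000 → 4-byte char #5 = F0 9F 8D 90.
Leading byte 0xF0 = 11110000 matches 11110xxx → 4-byte sequence.
Byte 1: 0xF0 = 11110000, payload 000 (3 bits).
Byte 2: 0x9F = 10011111 (10xxxxxx ✓), payload 011111.
Byte 3: 0x8D = 10001101 (10xxxxxx ✓), payload 001101.
Byte 4: 0x90 = 10010000 (10xxxxxx ✓), payload 010000.
Concatenate: 000011111001101010000 = 0x1F350 (21 bits → U+1F350).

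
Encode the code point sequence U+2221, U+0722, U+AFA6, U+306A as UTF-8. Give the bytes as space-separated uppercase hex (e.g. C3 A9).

E2 88 A1 DC A2 EA BE A6 E3 81 AA

U+2221: 3-byte form → E2 88 A1.
U+0722: 2-byte form → DC A2.
U+AFA6: 3-byte form → EA BE A6.
U+306A: 3-byte form → E3 81 AA.
Concatenated (11 bytes): E2 88 A1 DC A2 EA BE A6 E3 81 AA.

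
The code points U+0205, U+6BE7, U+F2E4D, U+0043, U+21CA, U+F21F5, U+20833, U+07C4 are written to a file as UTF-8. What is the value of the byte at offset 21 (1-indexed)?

0xB3

1-indexed offset 21 is 0-indexed offset 20.
U+0205 → 2-byte form C8 85 at offsets 0–1.
U+6BE7 → 3-byte form E6 AF A7 at offsets 2–4.
U+F2E4D → 4-byte form F3 B2 B9 8D at offsets 5–8.
U+0043 → 1-byte form 43 at offsets 9–9.
U+21CA → 3-byte form E2 87 8A at offsets 10–12.
U+F21F5 → 4-byte form F3 B2 87 B5 at offsets 13–16.
U+20833 → 4-byte form F0 A0 A0 B3 at offsets 17–20.
Offset 20 falls in char 7's range; it's byte 4 of F0 A0 A0 B3 = 0xB3.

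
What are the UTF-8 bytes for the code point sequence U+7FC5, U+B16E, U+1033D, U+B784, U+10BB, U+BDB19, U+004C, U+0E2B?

U+7FC5: 3-byte form → E7 BF 85.
U+B16E: 3-byte form → EB 85 AE.
U+1033D: 4-byte form → F0 90 8C BD.
U+B784: 3-byte form → EB 9E 84.
U+10BB: 3-byte form → E1 82 BB.
U+BDB19: 4-byte form → F2 BD AC 99.
U+004C: 1-byte form → 4C.
U+0E2B: 3-byte form → E0 B8 AB.
Concatenated (24 bytes): E7 BF 85 EB 85 AE F0 90 8C BD EB 9E 84 E1 82 BB F2 BD AC 99 4C E0 B8 AB.

E7 BF 85 EB 85 AE F0 90 8C BD EB 9E 84 E1 82 BB F2 BD AC 99 4C E0 B8 AB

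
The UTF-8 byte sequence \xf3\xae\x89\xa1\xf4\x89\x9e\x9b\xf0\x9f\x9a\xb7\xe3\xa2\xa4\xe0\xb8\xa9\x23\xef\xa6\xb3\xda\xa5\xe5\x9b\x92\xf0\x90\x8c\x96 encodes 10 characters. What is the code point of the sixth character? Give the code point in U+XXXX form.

U+0023

Offset 0: leading byte 0xF3 = 11110011 → 4-byte char #1 = F3 AE 89 A1.
Offset 4: leading byte 0xF4 = 11110100 → 4-byte char #2 = F4 89 9E 9B.
Offset 8: leading byte 0xF0 = 11110000 → 4-byte char #3 = F0 9F 9A B7.
Offset 12: leading byte 0xE3 = 11100011 → 3-byte char #4 = E3 A2 A4.
Offset 15: leading byte 0xE0 = 11100000 → 3-byte char #5 = E0 B8 A9.
Offset 18: leading byte 0x23 = 00100011 → 1-byte char #6 = 23.
Leading byte 0x23 = 00100011 matches 0xxxxxxx → 1-byte sequence.
Byte 1: 0x23 = 00100011, payload 0100011 (7 bits).
Concatenate: 0100011 = 0x23 (7 bits → U+0023).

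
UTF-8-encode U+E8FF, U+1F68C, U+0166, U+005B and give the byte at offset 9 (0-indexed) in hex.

0x5B

U+E8FF → 3-byte form EE A3 BF at offsets 0–2.
U+1F68C → 4-byte form F0 9F 9A 8C at offsets 3–6.
U+0166 → 2-byte form C5 A6 at offsets 7–8.
U+005B → 1-byte form 5B at offsets 9–9.
Offset 9 falls in char 4's range; it's byte 1 of 5B = 0x5B.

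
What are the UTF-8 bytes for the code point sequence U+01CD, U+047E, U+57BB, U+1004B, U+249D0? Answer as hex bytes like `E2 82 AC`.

C7 8D D1 BE E5 9E BB F0 90 81 8B F0 A4 A7 90

U+01CD: 2-byte form → C7 8D.
U+047E: 2-byte form → D1 BE.
U+57BB: 3-byte form → E5 9E BB.
U+1004B: 4-byte form → F0 90 81 8B.
U+249D0: 4-byte form → F0 A4 A7 90.
Concatenated (15 bytes): C7 8D D1 BE E5 9E BB F0 90 81 8B F0 A4 A7 90.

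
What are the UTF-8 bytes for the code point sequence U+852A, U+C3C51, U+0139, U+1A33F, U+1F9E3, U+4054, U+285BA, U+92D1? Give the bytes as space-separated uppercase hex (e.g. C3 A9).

E8 94 AA F3 83 B1 91 C4 B9 F0 9A 8C BF F0 9F A7 A3 E4 81 94 F0 A8 96 BA E9 8B 91

U+852A: 3-byte form → E8 94 AA.
U+C3C51: 4-byte form → F3 83 B1 91.
U+0139: 2-byte form → C4 B9.
U+1A33F: 4-byte form → F0 9A 8C BF.
U+1F9E3: 4-byte form → F0 9F A7 A3.
U+4054: 3-byte form → E4 81 94.
U+285BA: 4-byte form → F0 A8 96 BA.
U+92D1: 3-byte form → E9 8B 91.
Concatenated (27 bytes): E8 94 AA F3 83 B1 91 C4 B9 F0 9A 8C BF F0 9F A7 A3 E4 81 94 F0 A8 96 BA E9 8B 91.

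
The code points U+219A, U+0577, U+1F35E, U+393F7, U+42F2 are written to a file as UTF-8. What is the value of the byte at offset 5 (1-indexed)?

1-indexed offset 5 is 0-indexed offset 4.
U+219A → 3-byte form E2 86 9A at offsets 0–2.
U+0577 → 2-byte form D5 B7 at offsets 3–4.
Offset 4 falls in char 2's range; it's byte 2 of D5 B7 = 0xB7.

0xB7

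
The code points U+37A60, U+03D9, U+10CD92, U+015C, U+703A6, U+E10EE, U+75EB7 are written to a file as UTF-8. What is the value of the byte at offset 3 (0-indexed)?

0xA0

U+37A60 → 4-byte form F0 B7 A9 A0 at offsets 0–3.
Offset 3 falls in char 1's range; it's byte 4 of F0 B7 A9 A0 = 0xA0.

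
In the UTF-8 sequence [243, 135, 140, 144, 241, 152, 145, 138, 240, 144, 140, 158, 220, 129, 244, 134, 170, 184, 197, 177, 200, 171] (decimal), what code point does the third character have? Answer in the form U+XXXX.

Offset 0: leading byte 0xF3 = 11110011 → 4-byte char #1 = F3 87 8C 90.
Offset 4: leading byte 0xF1 = 11110001 → 4-byte char #2 = F1 98 91 8A.
Offset 8: leading byte 0xF0 = 11110000 → 4-byte char #3 = F0 90 8C 9E.
Leading byte 0xF0 = 11110000 matches 11110xxx → 4-byte sequence.
Byte 1: 0xF0 = 11110000, payload 000 (3 bits).
Byte 2: 0x90 = 10010000 (10xxxxxx ✓), payload 010000.
Byte 3: 0x8C = 10001100 (10xxxxxx ✓), payload 001100.
Byte 4: 0x9E = 10011110 (10xxxxxx ✓), payload 011110.
Concatenate: 000010000001100011110 = 0x1031E (21 bits → U+1031E).

U+1031E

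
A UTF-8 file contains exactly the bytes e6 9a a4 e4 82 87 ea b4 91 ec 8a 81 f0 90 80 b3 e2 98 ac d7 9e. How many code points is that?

7

Byte at offset 0: 0xE6 = 11100110 → 3-byte char (#1). Advance 3.
Byte at offset 3: 0xE4 = 11100100 → 3-byte char (#2). Advance 3.
Byte at offset 6: 0xEA = 11101010 → 3-byte char (#3). Advance 3.
Byte at offset 9: 0xEC = 11101100 → 3-byte char (#4). Advance 3.
Byte at offset 12: 0xF0 = 11110000 → 4-byte char (#5). Advance 4.
Byte at offset 16: 0xE2 = 11100010 → 3-byte char (#6). Advance 3.
Byte at offset 19: 0xD7 = 11010111 → 2-byte char (#7). Advance 2.
Reached end at offset 21 after 7 code points.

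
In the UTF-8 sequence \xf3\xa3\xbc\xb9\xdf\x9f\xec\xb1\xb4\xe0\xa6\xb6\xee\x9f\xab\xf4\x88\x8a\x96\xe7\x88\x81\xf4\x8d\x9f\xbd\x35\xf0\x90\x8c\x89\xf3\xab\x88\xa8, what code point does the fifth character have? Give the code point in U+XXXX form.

Offset 0: leading byte 0xF3 = 11110011 → 4-byte char #1 = F3 A3 BC B9.
Offset 4: leading byte 0xDF = 11011111 → 2-byte char #2 = DF 9F.
Offset 6: leading byte 0xEC = 11101100 → 3-byte char #3 = EC B1 B4.
Offset 9: leading byte 0xE0 = 11100000 → 3-byte char #4 = E0 A6 B6.
Offset 12: leading byte 0xEE = 11101110 → 3-byte char #5 = EE 9F AB.
Leading byte 0xEE = 11101110 matches 1110xxxx → 3-byte sequence.
Byte 1: 0xEE = 11101110, payload 1110 (4 bits).
Byte 2: 0x9F = 10011111 (10xxxxxx ✓), payload 011111.
Byte 3: 0xAB = 10101011 (10xxxxxx ✓), payload 101011.
Concatenate: 1110011111101011 = 0xE7EB (16 bits → U+E7EB).

U+E7EB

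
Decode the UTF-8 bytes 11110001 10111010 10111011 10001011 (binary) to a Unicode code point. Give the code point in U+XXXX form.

U+7AECB

Leading byte 0xF1 = 11110001 matches 11110xxx → 4-byte sequence.
Byte 1: 0xF1 = 11110001, payload 001 (3 bits).
Byte 2: 0xBA = 10111010 (10xxxxxx ✓), payload 111010.
Byte 3: 0xBB = 10111011 (10xxxxxx ✓), payload 111011.
Byte 4: 0x8B = 10001011 (10xxxxxx ✓), payload 001011.
Concatenate: 001111010111011001011 = 0x7AECB (21 bits → U+7AECB).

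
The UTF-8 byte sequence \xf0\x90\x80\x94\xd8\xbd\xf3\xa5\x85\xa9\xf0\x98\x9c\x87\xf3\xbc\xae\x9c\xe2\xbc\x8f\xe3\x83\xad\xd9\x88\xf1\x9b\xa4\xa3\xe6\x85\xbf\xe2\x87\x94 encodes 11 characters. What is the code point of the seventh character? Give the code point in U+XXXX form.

Offset 0: leading byte 0xF0 = 11110000 → 4-byte char #1 = F0 90 80 94.
Offset 4: leading byte 0xD8 = 11011000 → 2-byte char #2 = D8 BD.
Offset 6: leading byte 0xF3 = 11110011 → 4-byte char #3 = F3 A5 85 A9.
Offset 10: leading byte 0xF0 = 11110000 → 4-byte char #4 = F0 98 9C 87.
Offset 14: leading byte 0xF3 = 11110011 → 4-byte char #5 = F3 BC AE 9C.
Offset 18: leading byte 0xE2 = 11100010 → 3-byte char #6 = E2 BC 8F.
Offset 21: leading byte 0xE3 = 11100011 → 3-byte char #7 = E3 83 AD.
Leading byte 0xE3 = 11100011 matches 1110xxxx → 3-byte sequence.
Byte 1: 0xE3 = 11100011, payload 0011 (4 bits).
Byte 2: 0x83 = 10000011 (10xxxxxx ✓), payload 000011.
Byte 3: 0xAD = 10101101 (10xxxxxx ✓), payload 101101.
Concatenate: 0011000011101101 = 0x30ED (16 bits → U+30ED).

U+30ED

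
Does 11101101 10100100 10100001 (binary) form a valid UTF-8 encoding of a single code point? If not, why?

invalid (encodes a surrogate (U+D800–U+DFFF))

Structurally a 3-byte sequence; payload = 0xD921.
But 0xD921 is in U+D800–U+DFFF, the surrogate range. Surrogates are not Unicode scalar values and are forbidden in UTF-8.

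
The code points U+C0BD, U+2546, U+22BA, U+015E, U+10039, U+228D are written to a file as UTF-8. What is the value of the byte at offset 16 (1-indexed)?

1-indexed offset 16 is 0-indexed offset 15.
U+C0BD → 3-byte form EC 82 BD at offsets 0–2.
U+2546 → 3-byte form E2 95 86 at offsets 3–5.
U+22BA → 3-byte form E2 8A BA at offsets 6–8.
U+015E → 2-byte form C5 9E at offsets 9–10.
U+10039 → 4-byte form F0 90 80 B9 at offsets 11–14.
U+228D → 3-byte form E2 8A 8D at offsets 15–17.
Offset 15 falls in char 6's range; it's byte 1 of E2 8A 8D = 0xE2.

0xE2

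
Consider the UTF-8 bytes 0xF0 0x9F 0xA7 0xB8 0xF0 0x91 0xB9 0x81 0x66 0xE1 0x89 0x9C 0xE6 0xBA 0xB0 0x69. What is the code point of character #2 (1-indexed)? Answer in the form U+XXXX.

U+11E41

Offset 0: leading byte 0xF0 = 11110000 → 4-byte char #1 = F0 9F A7 B8.
Offset 4: leading byte 0xF0 = 11110000 → 4-byte char #2 = F0 91 B9 81.
Leading byte 0xF0 = 11110000 matches 11110xxx → 4-byte sequence.
Byte 1: 0xF0 = 11110000, payload 000 (3 bits).
Byte 2: 0x91 = 10010001 (10xxxxxx ✓), payload 010001.
Byte 3: 0xB9 = 10111001 (10xxxxxx ✓), payload 111001.
Byte 4: 0x81 = 10000001 (10xxxxxx ✓), payload 000001.
Concatenate: 000010001111001000001 = 0x11E41 (21 bits → U+11E41).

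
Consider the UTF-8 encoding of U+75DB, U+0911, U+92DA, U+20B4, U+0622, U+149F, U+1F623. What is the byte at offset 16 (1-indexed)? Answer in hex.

0x92

1-indexed offset 16 is 0-indexed offset 15.
U+75DB → 3-byte form E7 97 9B at offsets 0–2.
U+0911 → 3-byte form E0 A4 91 at offsets 3–5.
U+92DA → 3-byte form E9 8B 9A at offsets 6–8.
U+20B4 → 3-byte form E2 82 B4 at offsets 9–11.
U+0622 → 2-byte form D8 A2 at offsets 12–13.
U+149F → 3-byte form E1 92 9F at offsets 14–16.
Offset 15 falls in char 6's range; it's byte 2 of E1 92 9F = 0x92.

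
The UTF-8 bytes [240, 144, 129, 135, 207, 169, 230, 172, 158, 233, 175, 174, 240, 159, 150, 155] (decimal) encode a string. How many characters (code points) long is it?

5

Byte at offset 0: 0xF0 = 11110000 → 4-byte char (#1). Advance 4.
Byte at offset 4: 0xCF = 11001111 → 2-byte char (#2). Advance 2.
Byte at offset 6: 0xE6 = 11100110 → 3-byte char (#3). Advance 3.
Byte at offset 9: 0xE9 = 11101001 → 3-byte char (#4). Advance 3.
Byte at offset 12: 0xF0 = 11110000 → 4-byte char (#5). Advance 4.
Reached end at offset 16 after 5 code points.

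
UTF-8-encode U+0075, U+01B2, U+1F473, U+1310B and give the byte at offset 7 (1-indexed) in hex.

1-indexed offset 7 is 0-indexed offset 6.
U+0075 → 1-byte form 75 at offsets 0–0.
U+01B2 → 2-byte form C6 B2 at offsets 1–2.
U+1F473 → 4-byte form F0 9F 91 B3 at offsets 3–6.
Offset 6 falls in char 3's range; it's byte 4 of F0 9F 91 B3 = 0xB3.

0xB3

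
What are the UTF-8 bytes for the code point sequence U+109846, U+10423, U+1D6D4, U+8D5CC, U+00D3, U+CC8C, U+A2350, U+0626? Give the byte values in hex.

F4 89 A1 86 F0 90 90 A3 F0 9D 9B 94 F2 8D 97 8C C3 93 EC B2 8C F2 A2 8D 90 D8 A6

U+109846: 4-byte form → F4 89 A1 86.
U+10423: 4-byte form → F0 90 90 A3.
U+1D6D4: 4-byte form → F0 9D 9B 94.
U+8D5CC: 4-byte form → F2 8D 97 8C.
U+00D3: 2-byte form → C3 93.
U+CC8C: 3-byte form → EC B2 8C.
U+A2350: 4-byte form → F2 A2 8D 90.
U+0626: 2-byte form → D8 A6.
Concatenated (27 bytes): F4 89 A1 86 F0 90 90 A3 F0 9D 9B 94 F2 8D 97 8C C3 93 EC B2 8C F2 A2 8D 90 D8 A6.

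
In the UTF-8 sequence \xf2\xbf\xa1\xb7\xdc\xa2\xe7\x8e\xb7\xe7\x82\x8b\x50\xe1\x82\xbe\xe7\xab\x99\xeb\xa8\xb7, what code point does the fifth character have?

Offset 0: leading byte 0xF2 = 11110010 → 4-byte char #1 = F2 BF A1 B7.
Offset 4: leading byte 0xDC = 11011100 → 2-byte char #2 = DC A2.
Offset 6: leading byte 0xE7 = 11100111 → 3-byte char #3 = E7 8E B7.
Offset 9: leading byte 0xE7 = 11100111 → 3-byte char #4 = E7 82 8B.
Offset 12: leading byte 0x50 = 01010000 → 1-byte char #5 = 50.
Leading byte 0x50 = 01010000 matches 0xxxxxxx → 1-byte sequence.
Byte 1: 0x50 = 01010000, payload 1010000 (7 bits).
Concatenate: 1010000 = 0x50 (7 bits → U+0050).

U+0050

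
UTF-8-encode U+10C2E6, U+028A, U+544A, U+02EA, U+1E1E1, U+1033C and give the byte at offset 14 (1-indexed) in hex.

0x87

1-indexed offset 14 is 0-indexed offset 13.
U+10C2E6 → 4-byte form F4 8C 8B A6 at offsets 0–3.
U+028A → 2-byte form CA 8A at offsets 4–5.
U+544A → 3-byte form E5 91 8A at offsets 6–8.
U+02EA → 2-byte form CB AA at offsets 9–10.
U+1E1E1 → 4-byte form F0 9E 87 A1 at offsets 11–14.
Offset 13 falls in char 5's range; it's byte 3 of F0 9E 87 A1 = 0x87.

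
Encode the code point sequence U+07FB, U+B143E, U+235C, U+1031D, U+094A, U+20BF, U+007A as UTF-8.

DF BB F2 B1 90 BE E2 8D 9C F0 90 8C 9D E0 A5 8A E2 82 BF 7A

U+07FB: 2-byte form → DF BB.
U+B143E: 4-byte form → F2 B1 90 BE.
U+235C: 3-byte form → E2 8D 9C.
U+1031D: 4-byte form → F0 90 8C 9D.
U+094A: 3-byte form → E0 A5 8A.
U+20BF: 3-byte form → E2 82 BF.
U+007A: 1-byte form → 7A.
Concatenated (20 bytes): DF BB F2 B1 90 BE E2 8D 9C F0 90 8C 9D E0 A5 8A E2 82 BF 7A.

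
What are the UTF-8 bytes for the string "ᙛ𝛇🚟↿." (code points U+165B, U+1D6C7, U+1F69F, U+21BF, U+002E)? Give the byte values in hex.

U+165B: 3-byte form → E1 99 9B.
U+1D6C7: 4-byte form → F0 9D 9B 87.
U+1F69F: 4-byte form → F0 9F 9A 9F.
U+21BF: 3-byte form → E2 86 BF.
U+002E: 1-byte form → 2E.
Concatenated (15 bytes): E1 99 9B F0 9D 9B 87 F0 9F 9A 9F E2 86 BF 2E.

E1 99 9B F0 9D 9B 87 F0 9F 9A 9F E2 86 BF 2E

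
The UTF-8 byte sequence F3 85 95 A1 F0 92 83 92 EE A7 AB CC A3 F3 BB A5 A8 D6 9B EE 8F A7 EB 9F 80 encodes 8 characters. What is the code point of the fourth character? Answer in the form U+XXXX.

U+0323

Offset 0: leading byte 0xF3 = 11110011 → 4-byte char #1 = F3 85 95 A1.
Offset 4: leading byte 0xF0 = 11110000 → 4-byte char #2 = F0 92 83 92.
Offset 8: leading byte 0xEE = 11101110 → 3-byte char #3 = EE A7 AB.
Offset 11: leading byte 0xCC = 11001100 → 2-byte char #4 = CC A3.
Leading byte 0xCC = 11001100 matches 110xxxxx → 2-byte sequence.
Byte 1: 0xCC = 11001100, payload 01100 (5 bits).
Byte 2: 0xA3 = 10100011 (10xxxxxx ✓), payload 100011.
Concatenate: 01100100011 = 0x323 (11 bits → U+0323).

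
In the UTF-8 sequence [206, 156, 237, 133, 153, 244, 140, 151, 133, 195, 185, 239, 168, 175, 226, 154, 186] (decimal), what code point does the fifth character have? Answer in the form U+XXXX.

U+FA2F

Offset 0: leading byte 0xCE = 11001110 → 2-byte char #1 = CE 9C.
Offset 2: leading byte 0xED = 11101101 → 3-byte char #2 = ED 85 99.
Offset 5: leading byte 0xF4 = 11110100 → 4-byte char #3 = F4 8C 97 85.
Offset 9: leading byte 0xC3 = 11000011 → 2-byte char #4 = C3 B9.
Offset 11: leading byte 0xEF = 11101111 → 3-byte char #5 = EF A8 AF.
Leading byte 0xEF = 11101111 matches 1110xxxx → 3-byte sequence.
Byte 1: 0xEF = 11101111, payload 1111 (4 bits).
Byte 2: 0xA8 = 10101000 (10xxxxxx ✓), payload 101000.
Byte 3: 0xAF = 10101111 (10xxxxxx ✓), payload 101111.
Concatenate: 1111101000101111 = 0xFA2F (16 bits → U+FA2F).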